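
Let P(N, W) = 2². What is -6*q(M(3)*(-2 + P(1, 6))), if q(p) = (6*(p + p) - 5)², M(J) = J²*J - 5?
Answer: -1641174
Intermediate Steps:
P(N, W) = 4
M(J) = -5 + J³ (M(J) = J³ - 5 = -5 + J³)
q(p) = (-5 + 12*p)² (q(p) = (6*(2*p) - 5)² = (12*p - 5)² = (-5 + 12*p)²)
-6*q(M(3)*(-2 + P(1, 6))) = -6*(-5 + 12*((-5 + 3³)*(-2 + 4)))² = -6*(-5 + 12*((-5 + 27)*2))² = -6*(-5 + 12*(22*2))² = -6*(-5 + 12*44)² = -6*(-5 + 528)² = -6*523² = -6*273529 = -1641174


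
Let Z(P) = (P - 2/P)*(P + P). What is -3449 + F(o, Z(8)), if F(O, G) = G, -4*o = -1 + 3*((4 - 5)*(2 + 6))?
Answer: -3325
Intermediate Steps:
Z(P) = 2*P*(P - 2/P) (Z(P) = (P - 2/P)*(2*P) = 2*P*(P - 2/P))
o = 25/4 (o = -(-1 + 3*((4 - 5)*(2 + 6)))/4 = -(-1 + 3*(-1*8))/4 = -(-1 + 3*(-8))/4 = -(-1 - 24)/4 = -¼*(-25) = 25/4 ≈ 6.2500)
-3449 + F(o, Z(8)) = -3449 + (-4 + 2*8²) = -3449 + (-4 + 2*64) = -3449 + (-4 + 128) = -3449 + 124 = -3325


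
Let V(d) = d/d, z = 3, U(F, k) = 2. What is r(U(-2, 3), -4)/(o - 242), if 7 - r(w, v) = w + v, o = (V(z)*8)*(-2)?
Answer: -3/86 ≈ -0.034884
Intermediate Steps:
V(d) = 1
o = -16 (o = (1*8)*(-2) = 8*(-2) = -16)
r(w, v) = 7 - v - w (r(w, v) = 7 - (w + v) = 7 - (v + w) = 7 + (-v - w) = 7 - v - w)
r(U(-2, 3), -4)/(o - 242) = (7 - 1*(-4) - 1*2)/(-16 - 242) = (7 + 4 - 2)/(-258) = 9*(-1/258) = -3/86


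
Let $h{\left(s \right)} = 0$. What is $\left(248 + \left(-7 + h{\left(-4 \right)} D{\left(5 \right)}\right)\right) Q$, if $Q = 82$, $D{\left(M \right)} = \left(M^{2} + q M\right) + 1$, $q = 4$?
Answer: $19762$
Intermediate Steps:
$D{\left(M \right)} = 1 + M^{2} + 4 M$ ($D{\left(M \right)} = \left(M^{2} + 4 M\right) + 1 = 1 + M^{2} + 4 M$)
$\left(248 + \left(-7 + h{\left(-4 \right)} D{\left(5 \right)}\right)\right) Q = \left(248 - \left(7 + 0 \left(1 + 5^{2} + 4 \cdot 5\right)\right)\right) 82 = \left(248 - \left(7 + 0 \left(1 + 25 + 20\right)\right)\right) 82 = \left(248 + \left(-7 + 0 \cdot 46\right)\right) 82 = \left(248 + \left(-7 + 0\right)\right) 82 = \left(248 - 7\right) 82 = 241 \cdot 82 = 19762$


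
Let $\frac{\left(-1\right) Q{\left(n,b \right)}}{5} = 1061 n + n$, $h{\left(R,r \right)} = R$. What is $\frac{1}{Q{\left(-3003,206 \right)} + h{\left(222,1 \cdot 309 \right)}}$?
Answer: $\frac{1}{15946152} \approx 6.2711 \cdot 10^{-8}$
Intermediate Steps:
$Q{\left(n,b \right)} = - 5310 n$ ($Q{\left(n,b \right)} = - 5 \left(1061 n + n\right) = - 5 \cdot 1062 n = - 5310 n$)
$\frac{1}{Q{\left(-3003,206 \right)} + h{\left(222,1 \cdot 309 \right)}} = \frac{1}{\left(-5310\right) \left(-3003\right) + 222} = \frac{1}{15945930 + 222} = \frac{1}{15946152}$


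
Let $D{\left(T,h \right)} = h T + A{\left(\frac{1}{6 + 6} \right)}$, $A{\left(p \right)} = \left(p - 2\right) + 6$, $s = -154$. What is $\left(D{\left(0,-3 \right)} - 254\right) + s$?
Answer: $- \frac{4847}{12} \approx -403.92$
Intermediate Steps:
$A{\left(p \right)} = 4 + p$ ($A{\left(p \right)} = \left(-2 + p\right) + 6 = 4 + p$)
$D{\left(T,h \right)} = \frac{49}{12} + T h$ ($D{\left(T,h \right)} = h T + \left(4 + \frac{1}{6 + 6}\right) = T h + \left(4 + \frac{1}{12}\right) = T h + \frac{49}{12} = \frac{49}{12} + T h$)
$\left(D{\left(0,-3 \right)} - 254\right) + s = \left(\left(\frac{49}{12} + 0 \left(-3\right)\right) - 254\right) - 154 = \left(\left(\frac{49}{12} + 0\right) - 254\right) - 154 = \left(\frac{49}{12} - 254\right) - 154 = - \frac{2999}{12} - 154 = - \frac{4847}{12}$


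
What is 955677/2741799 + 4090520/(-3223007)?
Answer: -2711743328247/2945612456531 ≈ -0.92060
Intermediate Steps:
955677/2741799 + 4090520/(-3223007) = 955677*(1/2741799) + 4090520*(-1/3223007) = 318559/913933 - 4090520/3223007 = -2711743328247/2945612456531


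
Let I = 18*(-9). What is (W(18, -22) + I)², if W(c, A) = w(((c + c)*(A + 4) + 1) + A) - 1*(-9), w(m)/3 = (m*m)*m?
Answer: 806862188745806400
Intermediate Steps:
I = -162
w(m) = 3*m³ (w(m) = 3*((m*m)*m) = 3*(m²*m) = 3*m³)
W(c, A) = 9 + 3*(1 + A + 2*c*(4 + A))³ (W(c, A) = 3*(((c + c)*(A + 4) + 1) + A)³ - 1*(-9) = 3*(((2*c)*(4 + A) + 1) + A)³ + 9 = 3*((2*c*(4 + A) + 1) + A)³ + 9 = 3*((1 + 2*c*(4 + A)) + A)³ + 9 = 3*(1 + A + 2*c*(4 + A))³ + 9 = 9 + 3*(1 + A + 2*c*(4 + A))³)
(W(18, -22) + I)² = ((9 + 3*(1 - 22 + 8*18 + 2*(-22)*18)³) - 162)² = ((9 + 3*(1 - 22 + 144 - 792)³) - 162)² = ((9 + 3*(-669)³) - 162)² = ((9 + 3*(-299418309)) - 162)² = ((9 - 898254927) - 162)² = (-898254918 - 162)² = (-898255080)² = 806862188745806400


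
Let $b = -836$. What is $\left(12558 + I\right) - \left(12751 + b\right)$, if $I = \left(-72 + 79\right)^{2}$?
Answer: $692$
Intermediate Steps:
$I = 49$ ($I = 7^{2} = 49$)
$\left(12558 + I\right) - \left(12751 + b\right) = \left(12558 + 49\right) - 11915 = 12607 + \left(-12751 + 836\right) = 12607 - 11915 = 692$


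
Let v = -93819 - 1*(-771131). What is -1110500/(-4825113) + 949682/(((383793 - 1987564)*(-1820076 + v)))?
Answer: 1017626602591663033/4421568927688261986 ≈ 0.23015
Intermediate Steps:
v = 677312 (v = -93819 + 771131 = 677312)
-1110500/(-4825113) + 949682/(((383793 - 1987564)*(-1820076 + v))) = -1110500/(-4825113) + 949682/(((383793 - 1987564)*(-1820076 + 677312))) = -1110500*(-1/4825113) + 949682/((-1603771*(-1142764))) = 1110500/4825113 + 949682/1832731763044 = 1110500/4825113 + 949682*(1/1832731763044) = 1110500/4825113 + 474841/916365881522 = 1017626602591663033/4421568927688261986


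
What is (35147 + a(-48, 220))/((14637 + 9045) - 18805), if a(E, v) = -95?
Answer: 35052/4877 ≈ 7.1872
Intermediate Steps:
(35147 + a(-48, 220))/((14637 + 9045) - 18805) = (35147 - 95)/((14637 + 9045) - 18805) = 35052/(23682 - 18805) = 35052/4877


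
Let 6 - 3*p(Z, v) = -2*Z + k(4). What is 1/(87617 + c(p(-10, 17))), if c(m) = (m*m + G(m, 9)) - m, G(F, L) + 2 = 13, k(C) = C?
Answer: 1/87670 ≈ 1.1406e-5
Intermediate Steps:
G(F, L) = 11 (G(F, L) = -2 + 13 = 11)
p(Z, v) = 2/3 + 2*Z/3 (p(Z, v) = 2 - (-2*Z + 4)/3 = 2 - (4 - 2*Z)/3 = 2 + (-4/3 + 2*Z/3) = 2/3 + 2*Z/3)
c(m) = 11 + m**2 - m (c(m) = (m*m + 11) - m = (m**2 + 11) - m = (11 + m**2) - m = 11 + m**2 - m)
1/(87617 + c(p(-10, 17))) = 1/(87617 + (11 + (2/3 + (2/3)*(-10))**2 - (2/3 + (2/3)*(-10)))) = 1/(87617 + (11 + (2/3 - 20/3)**2 - (2/3 - 20/3))) = 1/(87617 + (11 + (-6)**2 - 1*(-6))) = 1/(87617 + (11 + 36 + 6)) = 1/(87617 + 53) = 1/87670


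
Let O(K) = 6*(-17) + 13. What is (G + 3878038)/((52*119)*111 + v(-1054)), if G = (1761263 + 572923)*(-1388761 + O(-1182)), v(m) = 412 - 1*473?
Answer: -3241830348062/686807 ≈ -4.7201e+6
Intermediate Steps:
O(K) = -89 (O(K) = -102 + 13 = -89)
v(m) = -61 (v(m) = 412 - 473 = -61)
G = -3241834226100 (G = (1761263 + 572923)*(-1388761 - 89) = 2334186*(-1388850) = -3241834226100)
(G + 3878038)/((52*119)*111 + v(-1054)) = (-3241834226100 + 3878038)/((52*119)*111 - 61) = -3241830348062/(6188*111 - 61) = -3241830348062/(686868 - 61) = -3241830348062/686807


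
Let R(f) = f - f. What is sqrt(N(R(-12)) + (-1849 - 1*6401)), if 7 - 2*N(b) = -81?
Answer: I*sqrt(8206) ≈ 90.587*I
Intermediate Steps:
R(f) = 0
N(b) = 44 (N(b) = 7/2 - 1/2*(-81) = 7/2 + 81/2 = 44)
sqrt(N(R(-12)) + (-1849 - 1*6401)) = sqrt(44 + (-1849 - 1*6401)) = sqrt(44 + (-1849 - 6401)) = sqrt(44 - 8250) = sqrt(-8206) = I*sqrt(8206)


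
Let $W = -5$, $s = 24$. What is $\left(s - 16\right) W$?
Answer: $-40$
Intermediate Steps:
$\left(s - 16\right) W = \left(24 - 16\right) \left(-5\right) = 8 \left(-5\right) = -40$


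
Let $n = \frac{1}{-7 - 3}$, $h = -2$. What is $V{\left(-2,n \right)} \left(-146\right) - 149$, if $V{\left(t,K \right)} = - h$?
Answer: $-441$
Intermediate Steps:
$n = - \frac{1}{10}$ ($n = \frac{1}{-10} = - \frac{1}{10} \approx -0.1$)
$V{\left(t,K \right)} = 2$ ($V{\left(t,K \right)} = \left(-1\right) \left(-2\right) = 2$)
$V{\left(-2,n \right)} \left(-146\right) - 149 = 2 \left(-146\right) - 149 = -292 - 149 = -441$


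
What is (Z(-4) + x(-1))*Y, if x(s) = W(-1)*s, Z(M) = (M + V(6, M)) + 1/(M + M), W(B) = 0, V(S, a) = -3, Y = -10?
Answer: 285/4 ≈ 71.250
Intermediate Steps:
Z(M) = -3 + M + 1/(2*M) (Z(M) = (M - 3) + 1/(M + M) = (-3 + M) + 1/(2*M) = -3 + M + 1/(2*M))
x(s) = 0 (x(s) = 0*s = 0)
(Z(-4) + x(-1))*Y = ((-3 - 4 + (1/2)/(-4)) + 0)*(-10) = ((-3 - 4 + (1/2)*(-1/4)) + 0)*(-10) = ((-3 - 4 - 1/8) + 0)*(-10) = (-57/8 + 0)*(-10) = -57/8*(-10) = 285/4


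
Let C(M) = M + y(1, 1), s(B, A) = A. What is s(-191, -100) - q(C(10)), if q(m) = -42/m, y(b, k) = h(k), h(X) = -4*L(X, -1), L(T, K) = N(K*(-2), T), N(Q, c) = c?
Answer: -93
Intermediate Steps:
L(T, K) = T
h(X) = -4*X
y(b, k) = -4*k
C(M) = -4 + M (C(M) = M - 4*1 = M - 4 = -4 + M)
s(-191, -100) - q(C(10)) = -100 - (-42)/(-4 + 10) = -100 - (-42)/6 = -100 - 1*(-7) = -100 + 7 = -93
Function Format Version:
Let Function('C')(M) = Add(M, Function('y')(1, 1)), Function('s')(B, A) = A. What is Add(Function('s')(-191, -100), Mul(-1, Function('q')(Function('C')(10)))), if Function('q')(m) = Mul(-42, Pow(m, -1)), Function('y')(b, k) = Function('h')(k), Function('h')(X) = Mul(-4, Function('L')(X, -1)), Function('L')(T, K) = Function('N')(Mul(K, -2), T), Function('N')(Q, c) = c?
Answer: -93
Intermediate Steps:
Function('L')(T, K) = T
Function('h')(X) = Mul(-4, X)
Function('y')(b, k) = Mul(-4, k)
Function('C')(M) = Add(-4, M) (Function('C')(M) = Add(M, Mul(-4, 1)) = Add(M, -4) = Add(-4, M))
Add(Function('s')(-191, -100), Mul(-1, Function('q')(Function('C')(10)))) = Add(-100, Mul(-1, Mul(-42, Pow(Add(-4, 10), -1)))) = Add(-100, Mul(-1, Mul(-42, Pow(6, -1)))) = Add(-100, Mul(-1, Mul(-42, Rational(1, 6)))) = Add(-100, Mul(-1, -7)) = Add(-100, 7) = -93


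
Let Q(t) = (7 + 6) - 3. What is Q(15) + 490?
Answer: 500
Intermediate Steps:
Q(t) = 10 (Q(t) = 13 - 3 = 10)
Q(15) + 490 = 10 + 490 = 500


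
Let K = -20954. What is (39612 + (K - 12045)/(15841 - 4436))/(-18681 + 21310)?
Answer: 451741861/29983745 ≈ 15.066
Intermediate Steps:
(39612 + (K - 12045)/(15841 - 4436))/(-18681 + 21310) = (39612 + (-20954 - 12045)/(15841 - 4436))/(-18681 + 21310) = (39612 - 32999/11405)/2629 = (39612 - 32999*1/11405)*(1/2629) = (39612 - 32999/11405)*(1/2629) = (451741861/11405)*(1/2629) = 451741861/29983745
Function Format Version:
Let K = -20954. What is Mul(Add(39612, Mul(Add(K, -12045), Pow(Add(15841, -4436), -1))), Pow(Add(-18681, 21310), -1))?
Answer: Rational(451741861, 29983745) ≈ 15.066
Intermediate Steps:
Mul(Add(39612, Mul(Add(K, -12045), Pow(Add(15841, -4436), -1))), Pow(Add(-18681, 21310), -1)) = Mul(Add(39612, Mul(Add(-20954, -12045), Pow(Add(15841, -4436), -1))), Pow(Add(-18681, 21310), -1)) = Mul(Add(39612, Mul(-32999, Pow(11405, -1))), Pow(2629, -1)) = Mul(Add(39612, Mul(-32999, Rational(1, 11405))), Rational(1, 2629)) = Mul(Add(39612, Rational(-32999, 11405)), Rational(1, 2629)) = Mul(Rational(451741861, 11405), Rational(1, 2629)) = Rational(451741861, 29983745)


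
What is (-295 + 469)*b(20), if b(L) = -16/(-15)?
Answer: 928/5 ≈ 185.60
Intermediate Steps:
b(L) = 16/15 (b(L) = -16*(-1/15) = 16/15)
(-295 + 469)*b(20) = (-295 + 469)*(16/15) = 174*(16/15) = 928/5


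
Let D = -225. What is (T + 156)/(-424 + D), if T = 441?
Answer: -597/649 ≈ -0.91988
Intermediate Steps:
(T + 156)/(-424 + D) = (441 + 156)/(-424 - 225) = 597/(-649) = 597*(-1/649) = -597/649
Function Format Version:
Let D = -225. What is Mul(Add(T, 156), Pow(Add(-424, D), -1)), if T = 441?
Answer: Rational(-597, 649) ≈ -0.91988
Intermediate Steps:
Mul(Add(T, 156), Pow(Add(-424, D), -1)) = Mul(Add(441, 156), Pow(Add(-424, -225), -1)) = Mul(597, Pow(-649, -1)) = Mul(597, Rational(-1, 649)) = Rational(-597, 649)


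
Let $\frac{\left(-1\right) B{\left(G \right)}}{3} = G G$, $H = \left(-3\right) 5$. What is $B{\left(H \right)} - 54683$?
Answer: $-55358$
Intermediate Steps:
$H = -15$
$B{\left(G \right)} = - 3 G^{2}$ ($B{\left(G \right)} = - 3 G G = - 3 G^{2}$)
$B{\left(H \right)} - 54683 = - 3 \left(-15\right)^{2} - 54683 = \left(-3\right) 225 - 54683 = -675 - 54683 = -55358$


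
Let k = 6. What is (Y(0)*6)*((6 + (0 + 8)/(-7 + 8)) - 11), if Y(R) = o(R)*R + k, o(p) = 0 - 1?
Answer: 108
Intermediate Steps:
o(p) = -1
Y(R) = 6 - R (Y(R) = -R + 6 = 6 - R)
(Y(0)*6)*((6 + (0 + 8)/(-7 + 8)) - 11) = ((6 - 1*0)*6)*((6 + (0 + 8)/(-7 + 8)) - 11) = ((6 + 0)*6)*((6 + 8/1) - 11) = (6*6)*((6 + 8*1) - 11) = 36*((6 + 8) - 11) = 36*(14 - 11) = 36*3 = 108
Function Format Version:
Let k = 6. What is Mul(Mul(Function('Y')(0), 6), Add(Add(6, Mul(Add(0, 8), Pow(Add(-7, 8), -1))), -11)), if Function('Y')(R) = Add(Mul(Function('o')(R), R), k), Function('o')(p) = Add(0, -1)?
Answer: 108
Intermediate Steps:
Function('o')(p) = -1
Function('Y')(R) = Add(6, Mul(-1, R)) (Function('Y')(R) = Add(Mul(-1, R), 6) = Add(6, Mul(-1, R)))
Mul(Mul(Function('Y')(0), 6), Add(Add(6, Mul(Add(0, 8), Pow(Add(-7, 8), -1))), -11)) = Mul(Mul(Add(6, Mul(-1, 0)), 6), Add(Add(6, Mul(Add(0, 8), Pow(Add(-7, 8), -1))), -11)) = Mul(Mul(Add(6, 0), 6), Add(Add(6, Mul(8, Pow(1, -1))), -11)) = Mul(Mul(6, 6), Add(Add(6, Mul(8, 1)), -11)) = Mul(36, Add(Add(6, 8), -11)) = Mul(36, Add(14, -11)) = Mul(36, 3) = 108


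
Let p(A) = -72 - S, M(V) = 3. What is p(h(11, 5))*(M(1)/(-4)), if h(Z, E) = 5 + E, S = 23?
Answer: 285/4 ≈ 71.250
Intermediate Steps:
p(A) = -95 (p(A) = -72 - 1*23 = -72 - 23 = -95)
p(h(11, 5))*(M(1)/(-4)) = -285/(-4) = -285*(-1)/4 = -95*(-3/4) = 285/4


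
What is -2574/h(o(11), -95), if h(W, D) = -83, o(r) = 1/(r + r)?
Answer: 2574/83 ≈ 31.012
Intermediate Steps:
o(r) = 1/(2*r)
-2574/h(o(11), -95) = -2574/(-83) = -2574*(-1/83) = 2574/83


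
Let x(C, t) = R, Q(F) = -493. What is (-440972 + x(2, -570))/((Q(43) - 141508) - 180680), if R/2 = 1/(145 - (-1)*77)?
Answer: 48947891/35817591 ≈ 1.3666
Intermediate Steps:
R = 1/111 (R = 2/(145 - (-1)*77) = 2/(145 - 1*(-77)) = 2/(145 + 77) = 2/222 = 2*(1/222) = 1/111 ≈ 0.0090090)
x(C, t) = 1/111
(-440972 + x(2, -570))/((Q(43) - 141508) - 180680) = (-440972 + 1/111)/((-493 - 141508) - 180680) = -48947891/(111*(-142001 - 180680)) = -48947891/111/(-322681) = -48947891/111*(-1/322681) = 48947891/35817591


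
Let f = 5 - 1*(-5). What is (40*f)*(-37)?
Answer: -14800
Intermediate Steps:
f = 10 (f = 5 + 5 = 10)
(40*f)*(-37) = (40*10)*(-37) = 400*(-37) = -14800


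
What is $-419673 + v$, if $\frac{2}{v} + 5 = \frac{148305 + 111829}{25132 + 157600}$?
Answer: $- \frac{137133791231}{326763} \approx -4.1967 \cdot 10^{5}$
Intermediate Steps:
$v = - \frac{182732}{326763}$ ($v = \frac{2}{-5 + \frac{148305 + 111829}{25132 + 157600}} = \frac{2}{-5 + \frac{260134}{182732}} = \frac{2}{-5 + 260134 \cdot \frac{1}{182732}} = \frac{2}{-5 + \frac{130067}{91366}} = \frac{2}{- \frac{326763}{91366}} = 2 \left(- \frac{91366}{326763}\right) = - \frac{182732}{326763} \approx -0.55922$)
$-419673 + v = -419673 - \frac{182732}{326763} = - \frac{137133791231}{326763}$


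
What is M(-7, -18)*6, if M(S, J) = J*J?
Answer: 1944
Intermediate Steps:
M(S, J) = J²
M(-7, -18)*6 = (-18)²*6 = 324*6 = 1944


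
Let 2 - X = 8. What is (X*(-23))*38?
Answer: 5244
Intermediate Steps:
X = -6 (X = 2 - 1*8 = 2 - 8 = -6)
(X*(-23))*38 = -6*(-23)*38 = 138*38 = 5244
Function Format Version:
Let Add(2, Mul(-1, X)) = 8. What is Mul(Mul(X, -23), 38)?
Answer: 5244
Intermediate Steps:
X = -6 (X = Add(2, Mul(-1, 8)) = Add(2, -8) = -6)
Mul(Mul(X, -23), 38) = Mul(Mul(-6, -23), 38) = Mul(138, 38) = 5244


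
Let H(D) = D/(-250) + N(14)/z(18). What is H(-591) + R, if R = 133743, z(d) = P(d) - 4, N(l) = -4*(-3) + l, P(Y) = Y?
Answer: 234057637/1750 ≈ 1.3375e+5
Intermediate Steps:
N(l) = 12 + l
z(d) = -4 + d (z(d) = d - 4 = -4 + d)
H(D) = 13/7 - D/250 (H(D) = D/(-250) + (12 + 14)/(-4 + 18) = D*(-1/250) + 26/14 = -D/250 + 26*(1/14) = -D/250 + 13/7 = 13/7 - D/250)
H(-591) + R = (13/7 - 1/250*(-591)) + 133743 = (13/7 + 591/250) + 133743 = 7387/1750 + 133743 = 234057637/1750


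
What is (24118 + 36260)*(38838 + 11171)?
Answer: 3019443402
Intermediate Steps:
(24118 + 36260)*(38838 + 11171) = 60378*50009 = 3019443402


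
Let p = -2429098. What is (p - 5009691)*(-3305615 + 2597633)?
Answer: 5266528713798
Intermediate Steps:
(p - 5009691)*(-3305615 + 2597633) = (-2429098 - 5009691)*(-3305615 + 2597633) = -7438789*(-707982) = 5266528713798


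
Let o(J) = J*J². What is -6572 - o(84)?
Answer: -599276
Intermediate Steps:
o(J) = J³
-6572 - o(84) = -6572 - 1*84³ = -6572 - 1*592704 = -6572 - 592704 = -599276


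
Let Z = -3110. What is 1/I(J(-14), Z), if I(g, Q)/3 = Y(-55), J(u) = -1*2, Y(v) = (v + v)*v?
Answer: 1/18150 ≈ 5.5096e-5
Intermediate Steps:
Y(v) = 2*v**2 (Y(v) = (2*v)*v = 2*v**2)
J(u) = -2
I(g, Q) = 18150 (I(g, Q) = 3*(2*(-55)**2) = 3*(2*3025) = 3*6050 = 18150)
1/I(J(-14), Z) = 1/18150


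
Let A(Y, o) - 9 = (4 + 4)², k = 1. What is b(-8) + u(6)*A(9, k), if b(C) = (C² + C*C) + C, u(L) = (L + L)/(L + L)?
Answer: 193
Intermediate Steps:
A(Y, o) = 73 (A(Y, o) = 9 + (4 + 4)² = 9 + 8² = 9 + 64 = 73)
u(L) = 1 (u(L) = (2*L)/((2*L)) = (2*L)*(1/(2*L)) = 1)
b(C) = C + 2*C² (b(C) = (C² + C²) + C = 2*C² + C = C + 2*C²)
b(-8) + u(6)*A(9, k) = -8*(1 + 2*(-8)) + 1*73 = -8*(1 - 16) + 73 = -8*(-15) + 73 = 120 + 73 = 193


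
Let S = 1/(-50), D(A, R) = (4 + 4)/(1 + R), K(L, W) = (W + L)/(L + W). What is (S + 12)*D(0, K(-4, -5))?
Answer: 1198/25 ≈ 47.920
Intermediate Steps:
K(L, W) = 1 (K(L, W) = (L + W)/(L + W) = 1)
D(A, R) = 8/(1 + R)
S = -1/50 ≈ -0.020000
(S + 12)*D(0, K(-4, -5)) = (-1/50 + 12)*(8/(1 + 1)) = 599*(8/2)/50 = 599*(8*(½))/50 = (599/50)*4 = 1198/25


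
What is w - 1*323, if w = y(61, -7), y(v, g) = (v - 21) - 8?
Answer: -291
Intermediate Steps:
y(v, g) = -29 + v (y(v, g) = (-21 + v) - 8 = -29 + v)
w = 32 (w = -29 + 61 = 32)
w - 1*323 = 32 - 1*323 = 32 - 323 = -291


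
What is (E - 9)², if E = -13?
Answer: 484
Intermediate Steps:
(E - 9)² = (-13 - 9)² = (-22)² = 484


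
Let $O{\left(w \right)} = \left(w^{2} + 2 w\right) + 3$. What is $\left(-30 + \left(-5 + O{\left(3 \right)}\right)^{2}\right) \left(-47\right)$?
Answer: $-6533$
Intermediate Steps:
$O{\left(w \right)} = 3 + w^{2} + 2 w$
$\left(-30 + \left(-5 + O{\left(3 \right)}\right)^{2}\right) \left(-47\right) = \left(-30 + \left(-5 + \left(3 + 3^{2} + 2 \cdot 3\right)\right)^{2}\right) \left(-47\right) = \left(-30 + \left(-5 + \left(3 + 9 + 6\right)\right)^{2}\right) \left(-47\right) = \left(-30 + \left(-5 + 18\right)^{2}\right) \left(-47\right) = \left(-30 + 13^{2}\right) \left(-47\right) = \left(-30 + 169\right) \left(-47\right) = 139 \left(-47\right) = -6533$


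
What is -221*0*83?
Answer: 0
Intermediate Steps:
-221*0*83 = -17*0*83 = 0*83 = 0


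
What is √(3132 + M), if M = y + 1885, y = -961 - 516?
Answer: 2*√885 ≈ 59.498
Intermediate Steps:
y = -1477
M = 408 (M = -1477 + 1885 = 408)
√(3132 + M) = √(3132 + 408) = √3540 = 2*√885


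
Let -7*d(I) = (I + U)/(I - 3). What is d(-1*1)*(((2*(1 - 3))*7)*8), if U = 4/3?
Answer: -8/3 ≈ -2.6667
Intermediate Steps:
U = 4/3 (U = 4*(1/3) = 4/3 ≈ 1.3333)
d(I) = -(4/3 + I)/(7*(-3 + I)) (d(I) = -(I + 4/3)/(7*(I - 3)) = -(4/3 + I)/(7*(-3 + I)))
d(-1*1)*(((2*(1 - 3))*7)*8) = ((-4 - (-3))/(21*(-3 - 1*1)))*(((2*(1 - 3))*7)*8) = ((-4 - 3*(-1))/(21*(-3 - 1)))*(((2*(-2))*7)*8) = ((1/21)*(-4 + 3)/(-4))*(-4*7*8) = ((1/21)*(-1/4)*(-1))*(-28*8) = (1/84)*(-224) = -8/3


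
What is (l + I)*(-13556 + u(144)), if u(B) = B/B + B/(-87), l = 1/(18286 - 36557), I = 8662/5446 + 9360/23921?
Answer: -927236562317587374/34513363689497 ≈ -26866.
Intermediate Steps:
I = 129089131/65136883 (I = 8662*(1/5446) + 9360*(1/23921) = 4331/2723 + 9360/23921 = 129089131/65136883 ≈ 1.9818)
l = -1/18271 (l = 1/(-18271) = -1/18271 ≈ -5.4732e-5)
u(B) = 1 - B/87 (u(B) = 1 + B*(-1/87) = 1 - B/87)
(l + I)*(-13556 + u(144)) = (-1/18271 + 129089131/65136883)*(-13556 + (1 - 1/87*144)) = 2358522375618*(-13556 + (1 - 48/29))/1190115989293 = 2358522375618*(-13556 - 19/29)/1190115989293 = (2358522375618/1190115989293)*(-393143/29) = -927236562317587374/34513363689497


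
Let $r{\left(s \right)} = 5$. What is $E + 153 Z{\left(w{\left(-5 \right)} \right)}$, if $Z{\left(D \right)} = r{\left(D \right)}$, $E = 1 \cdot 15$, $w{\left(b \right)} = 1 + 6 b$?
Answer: $780$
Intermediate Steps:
$E = 15$
$Z{\left(D \right)} = 5$
$E + 153 Z{\left(w{\left(-5 \right)} \right)} = 15 + 153 \cdot 5 = 15 + 765 = 780$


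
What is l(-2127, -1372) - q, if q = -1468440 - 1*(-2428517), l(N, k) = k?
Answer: -961449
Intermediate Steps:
q = 960077 (q = -1468440 + 2428517 = 960077)
l(-2127, -1372) - q = -1372 - 1*960077 = -1372 - 960077 = -961449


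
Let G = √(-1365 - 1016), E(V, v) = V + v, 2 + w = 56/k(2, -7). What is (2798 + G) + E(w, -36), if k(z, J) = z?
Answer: 2788 + I*√2381 ≈ 2788.0 + 48.795*I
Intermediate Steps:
w = 26 (w = -2 + 56/2 = -2 + 56*(½) = -2 + 28 = 26)
G = I*√2381 (G = √(-2381) = I*√2381 ≈ 48.795*I)
(2798 + G) + E(w, -36) = (2798 + I*√2381) + (26 - 36) = (2798 + I*√2381) - 10 = 2788 + I*√2381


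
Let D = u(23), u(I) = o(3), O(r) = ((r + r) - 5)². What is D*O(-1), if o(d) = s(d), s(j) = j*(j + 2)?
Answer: 735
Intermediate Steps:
s(j) = j*(2 + j)
O(r) = (-5 + 2*r)² (O(r) = (2*r - 5)² = (-5 + 2*r)²)
o(d) = d*(2 + d)
u(I) = 15 (u(I) = 3*(2 + 3) = 3*5 = 15)
D = 15
D*O(-1) = 15*(-5 + 2*(-1))² = 15*(-5 - 2)² = 15*(-7)² = 15*49 = 735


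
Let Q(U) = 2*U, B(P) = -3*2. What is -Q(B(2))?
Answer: 12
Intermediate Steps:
B(P) = -6
-Q(B(2)) = -2*(-6) = -1*(-12) = 12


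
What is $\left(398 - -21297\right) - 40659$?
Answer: $-18964$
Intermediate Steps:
$\left(398 - -21297\right) - 40659 = \left(398 + 21297\right) - 40659 = 21695 - 40659 = -18964$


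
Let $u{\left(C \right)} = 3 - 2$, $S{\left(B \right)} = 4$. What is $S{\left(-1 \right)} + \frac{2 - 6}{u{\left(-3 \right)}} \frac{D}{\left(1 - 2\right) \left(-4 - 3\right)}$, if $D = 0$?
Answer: $4$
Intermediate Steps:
$u{\left(C \right)} = 1$ ($u{\left(C \right)} = 3 - 2 = 1$)
$S{\left(-1 \right)} + \frac{2 - 6}{u{\left(-3 \right)}} \frac{D}{\left(1 - 2\right) \left(-4 - 3\right)} = 4 + \frac{2 - 6}{1} \frac{0}{\left(1 - 2\right) \left(-4 - 3\right)} = 4 + \left(2 - 6\right) 1 \frac{0}{\left(-1\right) \left(-7\right)} = 4 + \left(-4\right) 1 \cdot \frac{0}{7} = 4 - 4 \cdot 0 \cdot \frac{1}{7} = 4 - 0 = 4 + 0 = 4$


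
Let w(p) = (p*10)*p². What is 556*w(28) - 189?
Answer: 122052931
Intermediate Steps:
w(p) = 10*p³ (w(p) = (10*p)*p² = 10*p³)
556*w(28) - 189 = 556*(10*28³) - 189 = 556*(10*21952) - 189 = 556*219520 - 189 = 122053120 - 189 = 122052931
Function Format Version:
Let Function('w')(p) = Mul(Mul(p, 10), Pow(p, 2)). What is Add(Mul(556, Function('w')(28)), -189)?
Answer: 122052931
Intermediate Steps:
Function('w')(p) = Mul(10, Pow(p, 3)) (Function('w')(p) = Mul(Mul(10, p), Pow(p, 2)) = Mul(10, Pow(p, 3)))
Add(Mul(556, Function('w')(28)), -189) = Add(Mul(556, Mul(10, Pow(28, 3))), -189) = Add(Mul(556, Mul(10, 21952)), -189) = Add(Mul(556, 219520), -189) = Add(122053120, -189) = 122052931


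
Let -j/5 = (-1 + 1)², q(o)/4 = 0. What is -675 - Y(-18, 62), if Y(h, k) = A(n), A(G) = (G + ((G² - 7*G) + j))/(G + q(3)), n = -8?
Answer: -661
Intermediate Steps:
q(o) = 0 (q(o) = 4*0 = 0)
j = 0 (j = -5*(-1 + 1)² = -5*0² = -5*0 = 0)
A(G) = (G² - 6*G)/G (A(G) = (G + ((G² - 7*G) + 0))/(G + 0) = (G + (G² - 7*G))/G = (G² - 6*G)/G)
Y(h, k) = -14 (Y(h, k) = -6 - 8 = -14)
-675 - Y(-18, 62) = -675 - 1*(-14) = -675 + 14 = -661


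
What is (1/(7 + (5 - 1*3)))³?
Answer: 1/729 ≈ 0.0013717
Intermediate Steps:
(1/(7 + (5 - 1*3)))³ = (1/(7 + (5 - 3)))³ = (1/(7 + 2))³ = (1/9)³ = (⅑)³ = 1/729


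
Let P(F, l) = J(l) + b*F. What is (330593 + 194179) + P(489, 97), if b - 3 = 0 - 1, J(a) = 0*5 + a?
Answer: 525847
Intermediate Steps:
J(a) = a (J(a) = 0 + a = a)
b = 2 (b = 3 + (0 - 1) = 3 - 1 = 2)
P(F, l) = l + 2*F
(330593 + 194179) + P(489, 97) = (330593 + 194179) + (97 + 2*489) = 524772 + (97 + 978) = 524772 + 1075 = 525847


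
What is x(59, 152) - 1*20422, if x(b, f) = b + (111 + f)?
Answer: -20100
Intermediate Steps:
x(b, f) = 111 + b + f
x(59, 152) - 1*20422 = (111 + 59 + 152) - 1*20422 = 322 - 20422 = -20100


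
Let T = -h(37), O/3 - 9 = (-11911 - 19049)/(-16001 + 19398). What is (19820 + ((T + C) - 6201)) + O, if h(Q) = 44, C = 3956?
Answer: 1384922/79 ≈ 17531.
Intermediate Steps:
O = -27/79 (O = 27 + 3*((-11911 - 19049)/(-16001 + 19398)) = 27 + 3*(-30960/3397) = 27 + 3*(-30960*1/3397) = 27 + 3*(-720/79) = 27 - 2160/79 = -27/79 ≈ -0.34177)
T = -44 (T = -1*44 = -44)
(19820 + ((T + C) - 6201)) + O = (19820 + ((-44 + 3956) - 6201)) - 27/79 = (19820 + (3912 - 6201)) - 27/79 = (19820 - 2289) - 27/79 = 17531 - 27/79 = 1384922/79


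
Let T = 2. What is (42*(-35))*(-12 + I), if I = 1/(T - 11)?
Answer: 53410/3 ≈ 17803.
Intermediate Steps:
I = -1/9 (I = 1/(2 - 11) = 1/(-9) = -1/9 ≈ -0.11111)
(42*(-35))*(-12 + I) = (42*(-35))*(-12 - 1/9) = -1470*(-109/9) = 53410/3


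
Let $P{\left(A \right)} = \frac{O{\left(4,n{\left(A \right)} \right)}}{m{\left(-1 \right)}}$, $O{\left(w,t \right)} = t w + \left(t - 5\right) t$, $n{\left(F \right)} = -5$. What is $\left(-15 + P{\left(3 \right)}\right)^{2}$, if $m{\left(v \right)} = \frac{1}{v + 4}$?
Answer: $5625$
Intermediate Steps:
$m{\left(v \right)} = \frac{1}{4 + v}$
$O{\left(w,t \right)} = t w + t \left(-5 + t\right)$ ($O{\left(w,t \right)} = t w + \left(-5 + t\right) t = t w + t \left(-5 + t\right)$)
$P{\left(A \right)} = 90$ ($P{\left(A \right)} = \frac{\left(-5\right) \left(-5 - 5 + 4\right)}{\frac{1}{4 - 1}} = \frac{\left(-5\right) \left(-6\right)}{\frac{1}{3}} = 30 \frac{1}{\frac{1}{3}} = 30 \cdot 3 = 90$)
$\left(-15 + P{\left(3 \right)}\right)^{2} = \left(-15 + 90\right)^{2} = 75^{2} = 5625$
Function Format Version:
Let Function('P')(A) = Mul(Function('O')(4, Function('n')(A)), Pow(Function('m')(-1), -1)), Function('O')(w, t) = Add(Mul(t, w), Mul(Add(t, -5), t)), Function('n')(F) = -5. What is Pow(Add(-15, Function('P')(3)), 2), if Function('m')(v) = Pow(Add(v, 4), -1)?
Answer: 5625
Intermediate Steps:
Function('m')(v) = Pow(Add(4, v), -1)
Function('O')(w, t) = Add(Mul(t, w), Mul(t, Add(-5, t))) (Function('O')(w, t) = Add(Mul(t, w), Mul(Add(-5, t), t)) = Add(Mul(t, w), Mul(t, Add(-5, t))))
Function('P')(A) = 90 (Function('P')(A) = Mul(Mul(-5, Add(-5, -5, 4)), Pow(Pow(Add(4, -1), -1), -1)) = Mul(Mul(-5, -6), Pow(Pow(3, -1), -1)) = Mul(30, Pow(Rational(1, 3), -1)) = Mul(30, 3) = 90)
Pow(Add(-15, Function('P')(3)), 2) = Pow(Add(-15, 90), 2) = Pow(75, 2) = 5625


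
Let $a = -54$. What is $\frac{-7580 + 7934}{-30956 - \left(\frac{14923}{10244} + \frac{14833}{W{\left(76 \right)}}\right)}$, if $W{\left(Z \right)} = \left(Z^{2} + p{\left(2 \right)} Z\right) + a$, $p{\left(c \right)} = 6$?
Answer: $- \frac{11201875464}{979684944269} \approx -0.011434$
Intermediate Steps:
$W{\left(Z \right)} = -54 + Z^{2} + 6 Z$ ($W{\left(Z \right)} = \left(Z^{2} + 6 Z\right) - 54 = -54 + Z^{2} + 6 Z$)
$\frac{-7580 + 7934}{-30956 - \left(\frac{14923}{10244} + \frac{14833}{W{\left(76 \right)}}\right)} = \frac{-7580 + 7934}{-30956 - \left(\frac{14923}{10244} + \frac{14833}{-54 + 76^{2} + 6 \cdot 76}\right)} = \frac{354}{-30956 - \left(\frac{14923}{10244} + \frac{14833}{-54 + 5776 + 456}\right)} = \frac{354}{-30956 - \left(\frac{14923}{10244} + \frac{14833}{6178}\right)} = \frac{354}{-30956 - \frac{122071773}{31643716}} = \frac{354}{- \frac{979684944269}{31643716}} = 354 \left(- \frac{31643716}{979684944269}\right) = - \frac{11201875464}{979684944269}$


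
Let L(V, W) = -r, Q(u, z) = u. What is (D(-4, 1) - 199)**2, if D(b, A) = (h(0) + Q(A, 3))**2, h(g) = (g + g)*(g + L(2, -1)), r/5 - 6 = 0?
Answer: 39204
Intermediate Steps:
r = 30 (r = 30 + 5*0 = 30 + 0 = 30)
L(V, W) = -30 (L(V, W) = -1*30 = -30)
h(g) = 2*g*(-30 + g) (h(g) = (g + g)*(g - 30) = (2*g)*(-30 + g) = 2*g*(-30 + g))
D(b, A) = A**2 (D(b, A) = (2*0*(-30 + 0) + A)**2 = (2*0*(-30) + A)**2 = (0 + A)**2 = A**2)
(D(-4, 1) - 199)**2 = (1**2 - 199)**2 = (1 - 199)**2 = (-198)**2 = 39204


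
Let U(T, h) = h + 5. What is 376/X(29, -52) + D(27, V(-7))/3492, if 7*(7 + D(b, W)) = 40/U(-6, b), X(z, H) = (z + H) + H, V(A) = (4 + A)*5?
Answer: -12259367/2444400 ≈ -5.0153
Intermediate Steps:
U(T, h) = 5 + h
V(A) = 20 + 5*A
X(z, H) = z + 2*H (X(z, H) = (H + z) + H = z + 2*H)
D(b, W) = -7 + 40/(7*(5 + b)) (D(b, W) = -7 + (40/(5 + b))/7 = -7 + 40/(7*(5 + b)))
376/X(29, -52) + D(27, V(-7))/3492 = 376/(29 + 2*(-52)) + ((-205 - 49*27)/(7*(5 + 27)))/3492 = 376/(29 - 104) + ((1/7)*(-205 - 1323)/32)*(1/3492) = 376/(-75) + ((1/7)*(1/32)*(-1528))*(1/3492) = 376*(-1/75) - 191/28*1/3492 = -376/75 - 191/97776 = -12259367/2444400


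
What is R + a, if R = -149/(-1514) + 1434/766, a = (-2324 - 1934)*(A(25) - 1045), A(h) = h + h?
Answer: 2456708276625/579862 ≈ 4.2367e+6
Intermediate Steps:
A(h) = 2*h
a = 4236710 (a = (-2324 - 1934)*(2*25 - 1045) = -4258*(50 - 1045) = -4258*(-995) = 4236710)
R = 1142605/579862 (R = -149*(-1/1514) + 1434*(1/766) = 149/1514 + 717/383 = 1142605/579862 ≈ 1.9705)
R + a = 1142605/579862 + 4236710 = 2456708276625/579862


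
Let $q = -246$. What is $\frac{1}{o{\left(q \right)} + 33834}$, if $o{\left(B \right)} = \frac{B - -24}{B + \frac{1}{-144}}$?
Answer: $\frac{35425}{1198601418} \approx 2.9555 \cdot 10^{-5}$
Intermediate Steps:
$o{\left(B \right)} = \frac{24 + B}{- \frac{1}{144} + B}$ ($o{\left(B \right)} = \frac{B + 24}{B - \frac{1}{144}} = \frac{24 + B}{- \frac{1}{144} + B}$)
$\frac{1}{o{\left(q \right)} + 33834} = \frac{1}{\frac{144 \left(24 - 246\right)}{-1 + 144 \left(-246\right)} + 33834} = \frac{1}{144 \frac{1}{-1 - 35424} \left(-222\right) + 33834} = \frac{1}{144 \frac{1}{-35425} \left(-222\right) + 33834} = \frac{1}{144 \left(- \frac{1}{35425}\right) \left(-222\right) + 33834} = \frac{1}{\frac{31968}{35425} + 33834} = \frac{1}{\frac{1198601418}{35425}} = \frac{35425}{1198601418}$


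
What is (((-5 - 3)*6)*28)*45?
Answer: -60480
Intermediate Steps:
(((-5 - 3)*6)*28)*45 = (-8*6*28)*45 = -48*28*45 = -1344*45 = -60480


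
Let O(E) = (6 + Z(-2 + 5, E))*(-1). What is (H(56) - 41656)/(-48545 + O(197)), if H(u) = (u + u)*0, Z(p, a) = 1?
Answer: 5207/6069 ≈ 0.85797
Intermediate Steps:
H(u) = 0 (H(u) = (2*u)*0 = 0)
O(E) = -7 (O(E) = (6 + 1)*(-1) = 7*(-1) = -7)
(H(56) - 41656)/(-48545 + O(197)) = (0 - 41656)/(-48545 - 7) = -41656/(-48552) = -41656*(-1/48552) = 5207/6069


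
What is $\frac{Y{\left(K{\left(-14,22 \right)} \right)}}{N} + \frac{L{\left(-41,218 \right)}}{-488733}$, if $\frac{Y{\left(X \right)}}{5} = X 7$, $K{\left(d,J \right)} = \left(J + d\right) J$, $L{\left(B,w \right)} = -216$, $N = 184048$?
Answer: $\frac{63548951}{1873965233} \approx 0.033911$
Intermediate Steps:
$K{\left(d,J \right)} = J \left(J + d\right)$
$Y{\left(X \right)} = 35 X$ ($Y{\left(X \right)} = 5 X 7 = 5 \cdot 7 X = 35 X$)
$\frac{Y{\left(K{\left(-14,22 \right)} \right)}}{N} + \frac{L{\left(-41,218 \right)}}{-488733} = \frac{35 \cdot 22 \left(22 - 14\right)}{184048} - \frac{216}{-488733} = 35 \cdot 22 \cdot 8 \cdot \frac{1}{184048} - - \frac{72}{162911} = 35 \cdot 176 \cdot \frac{1}{184048} + \frac{72}{162911} = 6160 \cdot \frac{1}{184048} + \frac{72}{162911} = \frac{385}{11503} + \frac{72}{162911} = \frac{63548951}{1873965233}$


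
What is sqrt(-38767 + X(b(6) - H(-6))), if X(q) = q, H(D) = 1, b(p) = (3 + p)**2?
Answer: I*sqrt(38687) ≈ 196.69*I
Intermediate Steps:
sqrt(-38767 + X(b(6) - H(-6))) = sqrt(-38767 + ((3 + 6)**2 - 1*1)) = sqrt(-38767 + (9**2 - 1)) = sqrt(-38767 + (81 - 1)) = sqrt(-38767 + 80) = sqrt(-38687) = I*sqrt(38687)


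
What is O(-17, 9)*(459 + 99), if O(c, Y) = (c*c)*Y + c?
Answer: 1441872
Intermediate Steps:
O(c, Y) = c + Y*c² (O(c, Y) = c²*Y + c = Y*c² + c = c + Y*c²)
O(-17, 9)*(459 + 99) = (-17*(1 + 9*(-17)))*(459 + 99) = -17*(1 - 153)*558 = -17*(-152)*558 = 2584*558 = 1441872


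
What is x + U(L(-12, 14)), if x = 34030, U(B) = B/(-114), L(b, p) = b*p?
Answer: 646598/19 ≈ 34032.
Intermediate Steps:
U(B) = -B/114 (U(B) = B*(-1/114) = -B/114)
x + U(L(-12, 14)) = 34030 - (-2)*14/19 = 34030 - 1/114*(-168) = 34030 + 28/19 = 646598/19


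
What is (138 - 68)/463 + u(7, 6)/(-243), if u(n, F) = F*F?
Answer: 38/12501 ≈ 0.0030398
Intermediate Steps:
u(n, F) = F²
(138 - 68)/463 + u(7, 6)/(-243) = (138 - 68)/463 + 6²/(-243) = 70*(1/463) + 36*(-1/243) = 70/463 - 4/27 = 38/12501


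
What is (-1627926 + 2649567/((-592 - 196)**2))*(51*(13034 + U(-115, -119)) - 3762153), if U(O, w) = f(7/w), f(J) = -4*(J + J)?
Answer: 3130996261342836915/620944 ≈ 5.0423e+12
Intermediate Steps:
f(J) = -8*J
U(O, w) = -56/w
(-1627926 + 2649567/((-592 - 196)**2))*(51*(13034 + U(-115, -119)) - 3762153) = (-1627926 + 2649567/((-592 - 196)**2))*(51*(13034 - 56/(-119)) - 3762153) = (-1627926 + 2649567/((-788)**2))*(51*(13034 - 56*(-1/119)) - 3762153) = (-1627926 + 2649567/620944)*(51*(13034 + 8/17) - 3762153) = (-1627926 + 2649567*(1/620944))*(51*(221586/17) - 3762153) = (-1627926 + 2649567/620944)*(664758 - 3762153) = -1010848232577/620944*(-3097395) = 3130996261342836915/620944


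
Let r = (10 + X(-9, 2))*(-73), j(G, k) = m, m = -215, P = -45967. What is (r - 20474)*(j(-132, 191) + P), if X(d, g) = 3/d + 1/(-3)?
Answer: 976995604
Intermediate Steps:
X(d, g) = -⅓ + 3/d (X(d, g) = 3/d + 1*(-⅓) = 3/d - ⅓ = -⅓ + 3/d)
j(G, k) = -215
r = -2044/3 (r = (10 + (⅓)*(9 - 1*(-9))/(-9))*(-73) = (10 + (⅓)*(-⅑)*(9 + 9))*(-73) = (10 + (⅓)*(-⅑)*18)*(-73) = (10 - ⅔)*(-73) = (28/3)*(-73) = -2044/3 ≈ -681.33)
(r - 20474)*(j(-132, 191) + P) = (-2044/3 - 20474)*(-215 - 45967) = -63466/3*(-46182) = 976995604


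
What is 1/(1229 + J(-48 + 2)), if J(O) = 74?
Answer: 1/1303 ≈ 0.00076746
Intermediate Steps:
1/(1229 + J(-48 + 2)) = 1/(1229 + 74) = 1/1303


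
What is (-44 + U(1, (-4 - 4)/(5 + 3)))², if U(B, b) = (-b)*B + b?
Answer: 1936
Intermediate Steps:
U(B, b) = b - B*b (U(B, b) = -B*b + b = b - B*b)
(-44 + U(1, (-4 - 4)/(5 + 3)))² = (-44 + ((-4 - 4)/(5 + 3))*(1 - 1*1))² = (-44 + (-8/8)*(1 - 1))² = (-44 - 8*⅛*0)² = (-44 - 1*0)² = (-44 + 0)² = (-44)² = 1936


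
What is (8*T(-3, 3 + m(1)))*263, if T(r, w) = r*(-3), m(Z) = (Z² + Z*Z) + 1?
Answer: 18936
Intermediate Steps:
m(Z) = 1 + 2*Z² (m(Z) = (Z² + Z²) + 1 = 2*Z² + 1 = 1 + 2*Z²)
T(r, w) = -3*r
(8*T(-3, 3 + m(1)))*263 = (8*(-3*(-3)))*263 = (8*9)*263 = 72*263 = 18936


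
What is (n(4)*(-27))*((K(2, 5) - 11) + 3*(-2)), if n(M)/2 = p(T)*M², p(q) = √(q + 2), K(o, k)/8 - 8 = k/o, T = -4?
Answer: -57888*I*√2 ≈ -81866.0*I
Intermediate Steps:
K(o, k) = 64 + 8*k/o (K(o, k) = 64 + 8*(k/o) = 64 + 8*k/o)
p(q) = √(2 + q)
n(M) = 2*I*√2*M² (n(M) = 2*(√(2 - 4)*M²) = 2*(√(-2)*M²) = 2*((I*√2)*M²) = 2*(I*√2*M²) = 2*I*√2*M²)
(n(4)*(-27))*((K(2, 5) - 11) + 3*(-2)) = ((2*I*√2*4²)*(-27))*(((64 + 8*5/2) - 11) + 3*(-2)) = ((2*I*√2*16)*(-27))*(((64 + 8*5*(½)) - 11) - 6) = ((32*I*√2)*(-27))*(((64 + 20) - 11) - 6) = (-864*I*√2)*((84 - 11) - 6) = (-864*I*√2)*(73 - 6) = -864*I*√2*67 = -57888*I*√2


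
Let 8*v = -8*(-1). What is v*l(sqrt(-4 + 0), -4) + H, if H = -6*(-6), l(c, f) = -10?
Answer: 26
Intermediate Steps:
v = 1 (v = (-8*(-1))/8 = (1/8)*8 = 1)
H = 36
v*l(sqrt(-4 + 0), -4) + H = 1*(-10) + 36 = -10 + 36 = 26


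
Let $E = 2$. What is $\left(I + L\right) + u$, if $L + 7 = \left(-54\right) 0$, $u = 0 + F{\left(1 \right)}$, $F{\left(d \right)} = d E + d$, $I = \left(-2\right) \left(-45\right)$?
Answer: $86$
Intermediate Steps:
$I = 90$
$F{\left(d \right)} = 3 d$ ($F{\left(d \right)} = d 2 + d = 2 d + d = 3 d$)
$u = 3$ ($u = 0 + 3 \cdot 1 = 0 + 3 = 3$)
$L = -7$ ($L = -7 - 0 = -7 + 0 = -7$)
$\left(I + L\right) + u = \left(90 - 7\right) + 3 = 83 + 3 = 86$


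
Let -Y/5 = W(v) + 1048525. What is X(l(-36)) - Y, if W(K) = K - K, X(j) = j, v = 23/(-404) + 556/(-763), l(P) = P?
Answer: 5242589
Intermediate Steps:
v = -242173/308252 (v = 23*(-1/404) + 556*(-1/763) = -23/404 - 556/763 = -242173/308252 ≈ -0.78563)
W(K) = 0
Y = -5242625 (Y = -5*(0 + 1048525) = -5*1048525 = -5242625)
X(l(-36)) - Y = -36 - 1*(-5242625) = -36 + 5242625 = 5242589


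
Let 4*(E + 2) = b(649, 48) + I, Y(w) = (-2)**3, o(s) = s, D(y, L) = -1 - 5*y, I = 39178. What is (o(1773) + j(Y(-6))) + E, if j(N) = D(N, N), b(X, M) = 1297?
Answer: 47715/4 ≈ 11929.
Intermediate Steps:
Y(w) = -8
j(N) = -1 - 5*N
E = 40467/4 (E = -2 + (1297 + 39178)/4 = -2 + (1/4)*40475 = -2 + 40475/4 = 40467/4 ≈ 10117.)
(o(1773) + j(Y(-6))) + E = (1773 + (-1 - 5*(-8))) + 40467/4 = (1773 + (-1 + 40)) + 40467/4 = (1773 + 39) + 40467/4 = 1812 + 40467/4 = 47715/4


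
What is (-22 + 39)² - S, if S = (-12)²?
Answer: 145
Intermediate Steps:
S = 144
(-22 + 39)² - S = (-22 + 39)² - 1*144 = 17² - 144 = 289 - 144 = 145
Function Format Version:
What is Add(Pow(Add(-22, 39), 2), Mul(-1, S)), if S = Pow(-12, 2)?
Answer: 145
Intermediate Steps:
S = 144
Add(Pow(Add(-22, 39), 2), Mul(-1, S)) = Add(Pow(Add(-22, 39), 2), Mul(-1, 144)) = Add(Pow(17, 2), -144) = Add(289, -144) = 145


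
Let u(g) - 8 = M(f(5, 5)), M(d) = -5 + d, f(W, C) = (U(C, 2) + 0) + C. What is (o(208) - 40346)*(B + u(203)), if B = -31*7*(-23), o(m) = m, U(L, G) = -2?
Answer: -200569586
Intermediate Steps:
f(W, C) = -2 + C (f(W, C) = (-2 + 0) + C = -2 + C)
u(g) = 6 (u(g) = 8 + (-5 + (-2 + 5)) = 8 + (-5 + 3) = 8 - 2 = 6)
B = 4991 (B = -217*(-23) = 4991)
(o(208) - 40346)*(B + u(203)) = (208 - 40346)*(4991 + 6) = -40138*4997 = -200569586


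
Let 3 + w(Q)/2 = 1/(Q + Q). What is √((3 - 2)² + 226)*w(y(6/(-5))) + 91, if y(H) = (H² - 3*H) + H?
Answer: 91 - 551*√227/96 ≈ 4.5245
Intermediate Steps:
y(H) = H² - 2*H
w(Q) = -6 + 1/Q (w(Q) = -6 + 2/(Q + Q) = -6 + 2/((2*Q)) = -6 + 2*(1/(2*Q)) = -6 + 1/Q)
√((3 - 2)² + 226)*w(y(6/(-5))) + 91 = √((3 - 2)² + 226)*(-6 + 1/((6/(-5))*(-2 + 6/(-5)))) + 91 = √(1² + 226)*(-6 + 1/((6*(-⅕))*(-2 + 6*(-⅕)))) + 91 = √(1 + 226)*(-6 + 1/(-6*(-2 - 6/5)/5)) + 91 = √227*(-6 + 1/(-6/5*(-16/5))) + 91 = √227*(-6 + 1/(96/25)) + 91 = √227*(-6 + 25/96) + 91 = √227*(-551/96) + 91 = -551*√227/96 + 91 = 91 - 551*√227/96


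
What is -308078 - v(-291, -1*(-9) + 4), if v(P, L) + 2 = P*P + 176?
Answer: -392933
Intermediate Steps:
v(P, L) = 174 + P² (v(P, L) = -2 + (P*P + 176) = -2 + (P² + 176) = -2 + (176 + P²) = 174 + P²)
-308078 - v(-291, -1*(-9) + 4) = -308078 - (174 + (-291)²) = -308078 - (174 + 84681) = -308078 - 1*84855 = -308078 - 84855 = -392933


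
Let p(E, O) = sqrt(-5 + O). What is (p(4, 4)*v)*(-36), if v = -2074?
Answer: 74664*I ≈ 74664.0*I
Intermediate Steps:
(p(4, 4)*v)*(-36) = (sqrt(-5 + 4)*(-2074))*(-36) = (sqrt(-1)*(-2074))*(-36) = (I*(-2074))*(-36) = -2074*I*(-36) = 74664*I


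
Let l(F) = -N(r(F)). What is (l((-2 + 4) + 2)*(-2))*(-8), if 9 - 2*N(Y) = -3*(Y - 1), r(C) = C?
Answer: -144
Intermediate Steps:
N(Y) = 3 + 3*Y/2 (N(Y) = 9/2 - (-3)*(Y - 1)/2 = 9/2 - (-3)*(-1 + Y)/2 = 9/2 - (3 - 3*Y)/2 = 9/2 + (-3/2 + 3*Y/2) = 3 + 3*Y/2)
l(F) = -3 - 3*F/2 (l(F) = -(3 + 3*F/2) = -3 - 3*F/2)
(l((-2 + 4) + 2)*(-2))*(-8) = ((-3 - 3*((-2 + 4) + 2)/2)*(-2))*(-8) = ((-3 - 3*(2 + 2)/2)*(-2))*(-8) = ((-3 - 3/2*4)*(-2))*(-8) = ((-3 - 6)*(-2))*(-8) = -9*(-2)*(-8) = 18*(-8) = -144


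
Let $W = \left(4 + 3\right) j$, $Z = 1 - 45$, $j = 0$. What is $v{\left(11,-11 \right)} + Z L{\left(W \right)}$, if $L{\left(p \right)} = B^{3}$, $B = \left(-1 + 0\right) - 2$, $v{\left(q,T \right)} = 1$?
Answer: $1189$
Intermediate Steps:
$Z = -44$ ($Z = 1 - 45 = -44$)
$B = -3$ ($B = -1 - 2 = -3$)
$W = 0$ ($W = \left(4 + 3\right) 0 = 7 \cdot 0 = 0$)
$L{\left(p \right)} = -27$ ($L{\left(p \right)} = \left(-3\right)^{3} = -27$)
$v{\left(11,-11 \right)} + Z L{\left(W \right)} = 1 - -1188 = 1 + 1188 = 1189$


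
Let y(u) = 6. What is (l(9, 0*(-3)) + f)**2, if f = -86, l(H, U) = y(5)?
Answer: 6400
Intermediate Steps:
l(H, U) = 6
(l(9, 0*(-3)) + f)**2 = (6 - 86)**2 = (-80)**2 = 6400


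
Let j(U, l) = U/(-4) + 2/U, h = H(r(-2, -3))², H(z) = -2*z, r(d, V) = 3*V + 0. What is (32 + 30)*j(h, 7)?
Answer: -406751/81 ≈ -5021.6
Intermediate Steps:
r(d, V) = 3*V
h = 324 (h = (-6*(-3))² = (-2*(-9))² = 18² = 324)
j(U, l) = 2/U - U/4 (j(U, l) = U*(-¼) + 2/U = -U/4 + 2/U = 2/U - U/4)
(32 + 30)*j(h, 7) = (32 + 30)*(2/324 - ¼*324) = 62*(2*(1/324) - 81) = 62*(1/162 - 81) = 62*(-13121/162) = -406751/81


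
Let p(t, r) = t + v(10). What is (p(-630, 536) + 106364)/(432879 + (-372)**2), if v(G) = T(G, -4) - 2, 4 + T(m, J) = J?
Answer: 105724/571263 ≈ 0.18507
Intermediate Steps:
T(m, J) = -4 + J
v(G) = -10 (v(G) = (-4 - 4) - 2 = -8 - 2 = -10)
p(t, r) = -10 + t (p(t, r) = t - 10 = -10 + t)
(p(-630, 536) + 106364)/(432879 + (-372)**2) = ((-10 - 630) + 106364)/(432879 + (-372)**2) = (-640 + 106364)/(432879 + 138384) = 105724/571263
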